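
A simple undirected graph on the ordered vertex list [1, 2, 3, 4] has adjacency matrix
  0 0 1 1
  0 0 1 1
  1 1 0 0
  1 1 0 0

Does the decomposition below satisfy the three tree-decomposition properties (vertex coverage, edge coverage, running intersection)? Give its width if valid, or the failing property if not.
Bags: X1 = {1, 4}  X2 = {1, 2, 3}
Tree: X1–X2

No — edge (2,4) lies in no bag.

A tree decomposition must satisfy three properties: every vertex lies in some bag; for every edge, both endpoints lie together in some bag; and for every vertex, the bags containing it form a connected subtree. Here edge (2,4) lies in no bag, so the decomposition is invalid.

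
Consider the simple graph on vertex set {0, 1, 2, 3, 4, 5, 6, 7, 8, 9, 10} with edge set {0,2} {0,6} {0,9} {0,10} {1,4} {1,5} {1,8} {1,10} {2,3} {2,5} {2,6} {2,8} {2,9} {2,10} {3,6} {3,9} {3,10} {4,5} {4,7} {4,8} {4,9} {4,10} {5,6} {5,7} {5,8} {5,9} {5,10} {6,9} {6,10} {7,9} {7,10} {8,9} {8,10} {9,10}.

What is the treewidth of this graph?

A width-4 tree decomposition is:
Bags: B1 = {4, 5, 7, 9, 10}  B2 = {4, 5, 8, 9, 10}  B3 = {1, 4, 5, 8, 10}  B4 = {2, 5, 8, 9, 10}  B5 = {2, 5, 6, 9, 10}  B6 = {0, 2, 6, 9, 10}  B7 = {2, 3, 6, 9, 10}
Tree: B1–B2, B2–B3, B2–B4, B4–B5, B5–B6, B6–B7
The largest bag has 5 vertices, giving width 4; this decomposition certifies tw(G) ≤ 4. For the lower bound, the 5 vertices {1, 4, 5, 8, 10} are pairwise adjacent, and any tree decomposition puts a clique entirely inside one bag — forcing width ≥ 4. Hence tw(G) = 4 exactly.

4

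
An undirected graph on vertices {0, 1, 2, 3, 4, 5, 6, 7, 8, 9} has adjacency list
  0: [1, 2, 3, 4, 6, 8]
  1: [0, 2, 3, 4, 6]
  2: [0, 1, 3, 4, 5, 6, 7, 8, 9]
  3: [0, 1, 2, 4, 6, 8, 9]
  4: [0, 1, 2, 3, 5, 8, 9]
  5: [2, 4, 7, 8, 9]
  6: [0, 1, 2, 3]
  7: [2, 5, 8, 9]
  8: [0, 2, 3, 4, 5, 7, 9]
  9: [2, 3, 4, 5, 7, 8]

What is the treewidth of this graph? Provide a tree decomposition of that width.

The largest bag has 5 vertices, giving width 4; this decomposition certifies tw(G) ≤ 4. On the other hand G contains the 5-clique {0, 2, 3, 4, 8}. A clique must lie in a single bag of any decomposition, so no decomposition can have width below 4. Combining the bounds, tw(G) = 4.

Treewidth 4.
Bags: B1 = {2, 5, 7, 8, 9}  B2 = {2, 4, 5, 8, 9}  B3 = {2, 3, 4, 8, 9}  B4 = {0, 2, 3, 4, 8}  B5 = {0, 1, 2, 3, 4}  B6 = {0, 1, 2, 3, 6}
Tree: B1–B2, B2–B3, B3–B4, B4–B5, B5–B6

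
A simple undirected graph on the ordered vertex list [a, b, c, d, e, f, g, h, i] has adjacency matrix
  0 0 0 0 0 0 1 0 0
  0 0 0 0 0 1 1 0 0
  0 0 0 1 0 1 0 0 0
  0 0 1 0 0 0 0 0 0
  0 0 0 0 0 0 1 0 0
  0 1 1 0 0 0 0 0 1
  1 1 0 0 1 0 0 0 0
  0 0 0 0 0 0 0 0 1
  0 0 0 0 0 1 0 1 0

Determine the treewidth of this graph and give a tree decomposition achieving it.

Each bag holds 2 vertices, so the decomposition has width 1, which upper-bounds the treewidth. Since G has at least one edge (e.g. c–f), it is not an edgeless graph, so tw(G) ≥ 1. Hence tw(G) = 1 exactly.

Treewidth 1.
One optimal decomposition is:
Bags: B1 = {c, f}  B2 = {b, f}  B3 = {f, i}  B4 = {b, g}  B5 = {a, g}  B6 = {h, i}  B7 = {e, g}  B8 = {c, d}
Tree: B1–B2, B1–B3, B2–B4, B4–B5, B3–B6, B4–B7, B1–B8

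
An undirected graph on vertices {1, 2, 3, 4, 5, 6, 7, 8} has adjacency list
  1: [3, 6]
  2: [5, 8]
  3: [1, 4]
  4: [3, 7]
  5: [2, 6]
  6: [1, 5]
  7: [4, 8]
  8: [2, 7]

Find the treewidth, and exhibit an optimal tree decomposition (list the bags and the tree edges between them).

The largest bag has 3 vertices, giving width 2; this decomposition certifies tw(G) ≤ 2. Since 6–5–2–8–7–4–3–1–6 is a cycle in G, G is not acyclic. Forests are exactly the graphs of treewidth ≤ 1, so tw(G) ≥ 2. The upper and lower bounds meet at 2, so that is the treewidth.

Treewidth 2.
Bags: B1 = {2, 5, 6}  B2 = {2, 6, 8}  B3 = {6, 7, 8}  B4 = {4, 6, 7}  B5 = {3, 4, 6}  B6 = {1, 3, 6}
Tree: B1–B2, B2–B3, B3–B4, B4–B5, B5–B6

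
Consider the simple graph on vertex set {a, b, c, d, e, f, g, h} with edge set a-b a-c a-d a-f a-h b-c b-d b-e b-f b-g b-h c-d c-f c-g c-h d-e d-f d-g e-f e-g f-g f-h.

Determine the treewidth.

A width-4 tree decomposition is:
Bags: B1 = {a, b, c, f, h}  B2 = {a, b, c, d, f}  B3 = {b, c, d, f, g}  B4 = {b, d, e, f, g}
Tree: B1–B2, B2–B3, B3–B4
Each bag holds 5 vertices, so the decomposition has width 4, which upper-bounds the treewidth. Conversely, {b, d, e, f, g} is a clique of size 5, and the vertices of any clique must share a bag in every tree decomposition; so some bag has ≥ 5 vertices and tw(G) ≥ 4. Hence tw(G) = 4 exactly.

4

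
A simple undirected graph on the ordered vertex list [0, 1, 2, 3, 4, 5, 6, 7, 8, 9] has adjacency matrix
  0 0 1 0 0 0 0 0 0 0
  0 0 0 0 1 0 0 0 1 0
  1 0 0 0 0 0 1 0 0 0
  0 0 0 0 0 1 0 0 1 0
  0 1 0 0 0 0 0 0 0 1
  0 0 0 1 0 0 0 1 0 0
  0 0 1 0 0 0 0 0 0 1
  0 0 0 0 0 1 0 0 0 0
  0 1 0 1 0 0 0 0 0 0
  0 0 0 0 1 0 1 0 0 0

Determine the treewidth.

1

A width-1 tree decomposition is:
Bags: B1 = {0, 2}  B2 = {2, 6}  B3 = {6, 9}  B4 = {4, 9}  B5 = {1, 4}  B6 = {1, 8}  B7 = {3, 8}  B8 = {3, 5}  B9 = {5, 7}
Tree: B1–B2, B2–B3, B3–B4, B4–B5, B5–B6, B6–B7, B7–B8, B8–B9
The largest bag has 2 vertices, giving width 1; this decomposition certifies tw(G) ≤ 1. Since G has at least one edge (e.g. 0–2), it is not an edgeless graph, so tw(G) ≥ 1. The upper and lower bounds meet at 1, so that is the treewidth.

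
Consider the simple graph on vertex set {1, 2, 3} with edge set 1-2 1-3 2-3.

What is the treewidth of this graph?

A width-2 tree decomposition is:
Bags: B1 = {1, 2, 3}
Tree: (single bag)
A single bag containing all 3 vertices is trivially a valid decomposition of width 2. Conversely, {1, 2, 3} is a clique of size 3, and the vertices of any clique must share a bag in every tree decomposition; so some bag has ≥ 3 vertices and tw(G) ≥ 2. The upper and lower bounds meet at 2, so that is the treewidth.

2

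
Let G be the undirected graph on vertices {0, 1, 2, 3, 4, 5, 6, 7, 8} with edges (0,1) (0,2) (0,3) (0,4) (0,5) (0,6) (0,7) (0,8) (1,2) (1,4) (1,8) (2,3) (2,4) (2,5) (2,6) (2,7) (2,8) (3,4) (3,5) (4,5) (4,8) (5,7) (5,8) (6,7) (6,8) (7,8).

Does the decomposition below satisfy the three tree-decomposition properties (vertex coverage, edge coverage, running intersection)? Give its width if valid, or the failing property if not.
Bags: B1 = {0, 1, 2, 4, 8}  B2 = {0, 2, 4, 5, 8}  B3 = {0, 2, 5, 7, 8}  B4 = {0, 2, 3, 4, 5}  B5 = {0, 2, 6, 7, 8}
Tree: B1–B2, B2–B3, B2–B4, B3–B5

Every vertex of G appears in some bag (union = {0, 1, 2, 3, 4, 5, 6, 7, 8}); every edge is covered by a bag; and for each vertex v the set of bags containing v is connected in the bag tree. The decomposition is therefore valid. The largest bag has 5 vertices, so the width is 4.

Yes; width 4.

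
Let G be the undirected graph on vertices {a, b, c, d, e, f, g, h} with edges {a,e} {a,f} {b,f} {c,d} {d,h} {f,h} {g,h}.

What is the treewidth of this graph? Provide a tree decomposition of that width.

Every bag has size at most 2, so the width is 2 − 1 = 1 and tw(G) ≤ 1. G has an edge, so its treewidth is at least 1. Hence tw(G) = 1 exactly.

Treewidth 1.
Bags: B1 = {f, h}  B2 = {g, h}  B3 = {d, h}  B4 = {c, d}  B5 = {a, f}  B6 = {a, e}  B7 = {b, f}
Tree: B1–B2, B1–B3, B3–B4, B1–B5, B5–B6, B1–B7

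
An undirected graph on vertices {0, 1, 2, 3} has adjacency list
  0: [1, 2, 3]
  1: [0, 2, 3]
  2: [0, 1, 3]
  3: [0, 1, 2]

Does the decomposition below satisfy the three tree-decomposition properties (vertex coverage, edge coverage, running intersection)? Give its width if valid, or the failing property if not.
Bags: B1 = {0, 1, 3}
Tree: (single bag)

No — vertex 2 appears in no bag.

A tree decomposition must satisfy three properties: every vertex lies in some bag; for every edge, both endpoints lie together in some bag; and for every vertex, the bags containing it form a connected subtree. Here vertex 2 appears in no bag, so the decomposition is invalid.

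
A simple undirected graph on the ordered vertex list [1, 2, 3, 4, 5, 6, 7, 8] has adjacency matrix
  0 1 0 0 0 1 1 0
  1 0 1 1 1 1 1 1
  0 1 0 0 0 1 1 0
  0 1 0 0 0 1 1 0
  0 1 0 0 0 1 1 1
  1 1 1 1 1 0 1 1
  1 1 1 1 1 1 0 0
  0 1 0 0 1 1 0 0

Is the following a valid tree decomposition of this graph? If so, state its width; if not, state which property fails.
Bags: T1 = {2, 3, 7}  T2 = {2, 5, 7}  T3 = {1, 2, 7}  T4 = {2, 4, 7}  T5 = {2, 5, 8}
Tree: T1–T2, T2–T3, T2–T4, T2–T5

A tree decomposition must satisfy three properties: every vertex lies in some bag; for every edge, both endpoints lie together in some bag; and for every vertex, the bags containing it form a connected subtree. Here vertex 6 appears in no bag, so the decomposition is invalid.

No — vertex 6 appears in no bag.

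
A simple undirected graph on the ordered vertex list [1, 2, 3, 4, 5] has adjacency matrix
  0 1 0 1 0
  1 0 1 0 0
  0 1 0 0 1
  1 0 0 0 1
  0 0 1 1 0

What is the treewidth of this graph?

A width-2 tree decomposition is:
Bags: B1 = {1, 4, 5}  B2 = {1, 2, 5}  B3 = {2, 3, 5}
Tree: B1–B2, B2–B3
Each bag holds 3 vertices, so the decomposition has width 2, which upper-bounds the treewidth. Since 5–4–1–2–3–5 is a cycle in G, G is not acyclic. Forests are exactly the graphs of treewidth ≤ 1, so tw(G) ≥ 2. Combining the bounds, tw(G) = 2.

2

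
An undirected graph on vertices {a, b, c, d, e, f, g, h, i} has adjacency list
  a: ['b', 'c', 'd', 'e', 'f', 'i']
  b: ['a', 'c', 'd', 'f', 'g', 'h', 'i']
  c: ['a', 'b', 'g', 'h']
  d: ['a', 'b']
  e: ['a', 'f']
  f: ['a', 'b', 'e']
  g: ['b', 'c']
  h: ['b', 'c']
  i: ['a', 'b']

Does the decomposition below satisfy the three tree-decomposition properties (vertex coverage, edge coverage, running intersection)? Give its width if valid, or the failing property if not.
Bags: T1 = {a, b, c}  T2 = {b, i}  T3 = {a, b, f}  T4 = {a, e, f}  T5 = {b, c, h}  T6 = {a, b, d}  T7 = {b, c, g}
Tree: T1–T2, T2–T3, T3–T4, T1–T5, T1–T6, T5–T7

A tree decomposition must satisfy three properties: every vertex lies in some bag; for every edge, both endpoints lie together in some bag; and for every vertex, the bags containing it form a connected subtree. Here edge (a,i) lies in no bag, so the decomposition is invalid.

No — edge (a,i) lies in no bag.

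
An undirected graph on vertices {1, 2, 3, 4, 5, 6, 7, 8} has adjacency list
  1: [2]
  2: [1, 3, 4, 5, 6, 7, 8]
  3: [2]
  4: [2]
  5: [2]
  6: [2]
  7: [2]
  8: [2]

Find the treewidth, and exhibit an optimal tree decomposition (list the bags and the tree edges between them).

The largest bag has 2 vertices, giving width 1; this decomposition certifies tw(G) ≤ 1. G has an edge, so its treewidth is at least 1. Combining the bounds, tw(G) = 1.

Treewidth 1.
One such decomposition:
Bags: B1 = {2, 7}  B2 = {2, 4}  B3 = {2, 8}  B4 = {2, 6}  B5 = {2, 5}  B6 = {1, 2}  B7 = {2, 3}
Tree: B1–B2, B2–B3, B2–B4, B4–B5, B2–B6, B6–B7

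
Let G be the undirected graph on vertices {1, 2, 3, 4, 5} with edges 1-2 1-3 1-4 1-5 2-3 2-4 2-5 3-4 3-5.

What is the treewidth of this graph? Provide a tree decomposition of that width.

Each bag holds 4 vertices, so the decomposition has width 3, which upper-bounds the treewidth. For the lower bound, the 4 vertices {1, 2, 3, 4} are pairwise adjacent, and any tree decomposition puts a clique entirely inside one bag — forcing width ≥ 3. Combining the bounds, tw(G) = 3.

Treewidth 3.
Bags: B1 = {1, 2, 3, 4}  B2 = {1, 2, 3, 5}
Tree: B1–B2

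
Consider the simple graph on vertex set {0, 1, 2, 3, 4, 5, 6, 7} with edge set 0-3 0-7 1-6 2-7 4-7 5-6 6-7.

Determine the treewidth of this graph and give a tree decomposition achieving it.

Treewidth 1.
One such decomposition:
Bags: B1 = {6, 7}  B2 = {0, 7}  B3 = {2, 7}  B4 = {4, 7}  B5 = {5, 6}  B6 = {0, 3}  B7 = {1, 6}
Tree: B1–B2, B2–B3, B2–B4, B1–B5, B2–B6, B1–B7

Each bag holds 2 vertices, so the decomposition has width 1, which upper-bounds the treewidth. G has an edge, so its treewidth is at least 1. The upper and lower bounds meet at 1, so that is the treewidth.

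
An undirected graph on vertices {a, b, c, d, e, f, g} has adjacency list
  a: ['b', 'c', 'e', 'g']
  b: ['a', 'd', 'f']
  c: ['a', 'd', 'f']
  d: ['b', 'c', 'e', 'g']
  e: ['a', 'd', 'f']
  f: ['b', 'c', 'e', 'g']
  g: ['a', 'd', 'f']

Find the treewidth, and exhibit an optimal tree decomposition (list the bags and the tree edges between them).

Each bag holds 4 vertices, so the decomposition has width 3, which upper-bounds the treewidth. For the lower bound: the 4 vertex sets {d,e}, {a,c}, {f}, {g} are disjoint, each induces a connected subgraph, and every pair is joined by at least one edge of G. Contracting each set to a single vertex therefore yields K_{4} as a minor, and since treewidth is minor-monotone, tw(G) ≥ tw(K_{4}) = 3. Hence tw(G) = 3 exactly.

Treewidth 3.
One optimal decomposition is:
Bags: B1 = {a, d, e, f}  B2 = {a, c, d, f}  B3 = {a, d, f, g}  B4 = {a, b, d, f}
Tree: B1–B2, B2–B3, B3–B4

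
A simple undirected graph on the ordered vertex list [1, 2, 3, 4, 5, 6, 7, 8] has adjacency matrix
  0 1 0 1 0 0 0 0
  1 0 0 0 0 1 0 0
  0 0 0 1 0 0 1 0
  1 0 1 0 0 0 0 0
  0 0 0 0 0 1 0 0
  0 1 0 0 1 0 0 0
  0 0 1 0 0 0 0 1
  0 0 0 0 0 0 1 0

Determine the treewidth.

A width-1 tree decomposition is:
Bags: B1 = {5, 6}  B2 = {2, 6}  B3 = {1, 2}  B4 = {1, 4}  B5 = {3, 4}  B6 = {3, 7}  B7 = {7, 8}
Tree: B1–B2, B2–B3, B3–B4, B4–B5, B5–B6, B6–B7
Every bag has size at most 2, so the width is 2 − 1 = 1 and tw(G) ≤ 1. G has an edge, so its treewidth is at least 1. Hence tw(G) = 1 exactly.

1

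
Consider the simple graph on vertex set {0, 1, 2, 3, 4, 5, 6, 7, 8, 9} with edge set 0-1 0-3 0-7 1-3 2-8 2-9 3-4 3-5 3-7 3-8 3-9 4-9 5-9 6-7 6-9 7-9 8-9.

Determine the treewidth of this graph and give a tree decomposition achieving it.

Treewidth 2.
Bags: B1 = {3, 8, 9}  B2 = {2, 8, 9}  B3 = {3, 7, 9}  B4 = {3, 5, 9}  B5 = {0, 3, 7}  B6 = {0, 1, 3}  B7 = {3, 4, 9}  B8 = {6, 7, 9}
Tree: B1–B2, B1–B3, B3–B4, B3–B5, B5–B6, B4–B7, B3–B8

The largest bag has 3 vertices, giving width 2; this decomposition certifies tw(G) ≤ 2. For the lower bound, the 3 vertices {2, 8, 9} are pairwise adjacent, and any tree decomposition puts a clique entirely inside one bag — forcing width ≥ 2. The upper and lower bounds meet at 2, so that is the treewidth.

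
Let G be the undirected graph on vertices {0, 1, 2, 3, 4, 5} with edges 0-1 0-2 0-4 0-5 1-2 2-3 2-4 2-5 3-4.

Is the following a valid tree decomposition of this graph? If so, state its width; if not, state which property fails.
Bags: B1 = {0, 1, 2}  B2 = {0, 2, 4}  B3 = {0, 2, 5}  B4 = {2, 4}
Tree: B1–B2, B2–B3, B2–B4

No — vertex 3 appears in no bag.

A tree decomposition must satisfy three properties: every vertex lies in some bag; for every edge, both endpoints lie together in some bag; and for every vertex, the bags containing it form a connected subtree. Here vertex 3 appears in no bag, so the decomposition is invalid.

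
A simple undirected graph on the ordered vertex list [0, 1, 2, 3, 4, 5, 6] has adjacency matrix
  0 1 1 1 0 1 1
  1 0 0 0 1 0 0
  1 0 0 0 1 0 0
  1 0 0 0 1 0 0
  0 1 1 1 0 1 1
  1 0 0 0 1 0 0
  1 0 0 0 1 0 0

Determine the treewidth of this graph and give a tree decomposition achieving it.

Treewidth 2.
One optimal decomposition is:
Bags: B1 = {0, 3, 4}  B2 = {0, 2, 4}  B3 = {0, 1, 4}  B4 = {0, 4, 6}  B5 = {0, 4, 5}
Tree: B1–B2, B2–B3, B3–B4, B4–B5

Every bag has size at most 3, so the width is 3 − 1 = 2 and tw(G) ≤ 2. Since 0–3–4–2–0 is a cycle in G, G is not acyclic. Forests are exactly the graphs of treewidth ≤ 1, so tw(G) ≥ 2. Combining the bounds, tw(G) = 2.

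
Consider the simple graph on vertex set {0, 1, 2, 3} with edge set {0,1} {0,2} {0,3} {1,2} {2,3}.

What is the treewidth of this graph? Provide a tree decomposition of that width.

Treewidth 2.
One optimal decomposition is:
Bags: B1 = {0, 1, 2}  B2 = {0, 2, 3}
Tree: B1–B2

Each bag holds 3 vertices, so the decomposition has width 2, which upper-bounds the treewidth. Conversely, {0, 1, 2} is a clique of size 3, and the vertices of any clique must share a bag in every tree decomposition; so some bag has ≥ 3 vertices and tw(G) ≥ 2. The upper and lower bounds meet at 2, so that is the treewidth.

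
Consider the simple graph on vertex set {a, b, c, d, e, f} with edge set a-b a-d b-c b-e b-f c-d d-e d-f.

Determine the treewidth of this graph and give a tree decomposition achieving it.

Treewidth 2.
One such decomposition:
Bags: B1 = {b, d, f}  B2 = {b, d, e}  B3 = {a, b, d}  B4 = {b, c, d}
Tree: B1–B2, B2–B3, B3–B4

Each bag holds 3 vertices, so the decomposition has width 2, which upper-bounds the treewidth. The edges b–f–d–e–b form a cycle, so G is not a tree and its treewidth is at least 2. Combining the bounds, tw(G) = 2.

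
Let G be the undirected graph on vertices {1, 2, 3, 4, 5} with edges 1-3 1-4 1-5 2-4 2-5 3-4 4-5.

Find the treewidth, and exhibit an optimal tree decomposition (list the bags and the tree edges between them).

Treewidth 2.
Bags: B1 = {1, 4, 5}  B2 = {2, 4, 5}  B3 = {1, 3, 4}
Tree: B1–B2, B1–B3

The largest bag has 3 vertices, giving width 2; this decomposition certifies tw(G) ≤ 2. Conversely, {1, 3, 4} is a clique of size 3, and the vertices of any clique must share a bag in every tree decomposition; so some bag has ≥ 3 vertices and tw(G) ≥ 2. Combining the bounds, tw(G) = 2.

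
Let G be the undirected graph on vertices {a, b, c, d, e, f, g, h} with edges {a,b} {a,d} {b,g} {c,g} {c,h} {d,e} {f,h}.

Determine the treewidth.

A width-1 tree decomposition is:
Bags: B1 = {f, h}  B2 = {c, h}  B3 = {c, g}  B4 = {b, g}  B5 = {a, b}  B6 = {a, d}  B7 = {d, e}
Tree: B1–B2, B2–B3, B3–B4, B4–B5, B5–B6, B6–B7
Every bag has size at most 2, so the width is 2 − 1 = 1 and tw(G) ≤ 1. Since G has at least one edge (e.g. f–h), it is not an edgeless graph, so tw(G) ≥ 1. Hence tw(G) = 1 exactly.

1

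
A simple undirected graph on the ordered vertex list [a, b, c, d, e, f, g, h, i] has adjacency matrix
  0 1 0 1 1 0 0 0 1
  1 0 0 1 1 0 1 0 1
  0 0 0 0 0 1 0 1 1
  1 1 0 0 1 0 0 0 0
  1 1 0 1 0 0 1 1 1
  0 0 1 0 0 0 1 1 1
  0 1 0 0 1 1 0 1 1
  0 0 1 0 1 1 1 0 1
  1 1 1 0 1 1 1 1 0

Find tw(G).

A width-3 tree decomposition is:
Bags: B1 = {b, e, g, i}  B2 = {a, b, e, i}  B3 = {e, g, h, i}  B4 = {a, b, d, e}  B5 = {f, g, h, i}  B6 = {c, f, h, i}
Tree: B1–B2, B1–B3, B2–B4, B3–B5, B5–B6
Every bag has size at most 4, so the width is 4 − 1 = 3 and tw(G) ≤ 3. For the lower bound, the 4 vertices {a, b, d, e} are pairwise adjacent, and any tree decomposition puts a clique entirely inside one bag — forcing width ≥ 3. The upper and lower bounds meet at 3, so that is the treewidth.

3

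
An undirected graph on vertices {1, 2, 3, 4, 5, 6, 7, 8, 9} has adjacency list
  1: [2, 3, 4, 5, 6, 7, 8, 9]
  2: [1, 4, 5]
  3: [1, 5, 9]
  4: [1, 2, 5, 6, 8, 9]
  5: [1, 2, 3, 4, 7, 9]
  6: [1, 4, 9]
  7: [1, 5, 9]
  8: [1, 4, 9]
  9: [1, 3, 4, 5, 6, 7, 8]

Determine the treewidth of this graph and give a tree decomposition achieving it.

Treewidth 3.
Bags: B1 = {1, 4, 5, 9}  B2 = {1, 5, 7, 9}  B3 = {1, 4, 6, 9}  B4 = {1, 3, 5, 9}  B5 = {1, 4, 8, 9}  B6 = {1, 2, 4, 5}
Tree: B1–B2, B1–B3, B1–B4, B3–B5, B1–B6

The largest bag has 4 vertices, giving width 3; this decomposition certifies tw(G) ≤ 3. For the lower bound, the 4 vertices {1, 3, 5, 9} are pairwise adjacent, and any tree decomposition puts a clique entirely inside one bag — forcing width ≥ 3. Hence tw(G) = 3 exactly.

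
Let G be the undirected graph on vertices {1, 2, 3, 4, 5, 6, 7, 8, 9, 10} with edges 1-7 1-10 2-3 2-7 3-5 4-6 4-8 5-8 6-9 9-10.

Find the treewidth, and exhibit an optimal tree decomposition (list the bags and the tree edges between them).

Each bag holds 3 vertices, so the decomposition has width 2, which upper-bounds the treewidth. Since 7–2–3–5–8–4–6–9–10–1–7 is a cycle in G, G is not acyclic. Forests are exactly the graphs of treewidth ≤ 1, so tw(G) ≥ 2. The upper and lower bounds meet at 2, so that is the treewidth.

Treewidth 2.
One optimal decomposition is:
Bags: B1 = {2, 3, 7}  B2 = {3, 5, 7}  B3 = {5, 7, 8}  B4 = {4, 7, 8}  B5 = {4, 6, 7}  B6 = {6, 7, 9}  B7 = {7, 9, 10}  B8 = {1, 7, 10}
Tree: B1–B2, B2–B3, B3–B4, B4–B5, B5–B6, B6–B7, B7–B8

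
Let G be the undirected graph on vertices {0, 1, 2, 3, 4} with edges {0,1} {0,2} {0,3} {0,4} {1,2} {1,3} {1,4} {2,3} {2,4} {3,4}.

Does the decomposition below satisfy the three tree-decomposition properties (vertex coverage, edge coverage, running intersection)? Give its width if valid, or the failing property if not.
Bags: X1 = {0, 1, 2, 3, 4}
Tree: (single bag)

Every vertex of G appears in some bag (union = {0, 1, 2, 3, 4}); every edge is covered by a bag; and for each vertex v the set of bags containing v is connected in the bag tree. The decomposition is therefore valid. The largest bag has 5 vertices, so the width is 4.

Yes; width 4.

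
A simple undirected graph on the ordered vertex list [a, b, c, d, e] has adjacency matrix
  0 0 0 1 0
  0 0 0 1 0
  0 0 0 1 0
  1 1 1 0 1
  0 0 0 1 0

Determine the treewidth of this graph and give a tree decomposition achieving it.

The largest bag has 2 vertices, giving width 1; this decomposition certifies tw(G) ≤ 1. Since G has at least one edge (e.g. d–c), it is not an edgeless graph, so tw(G) ≥ 1. Therefore the treewidth is 1.

Treewidth 1.
One such decomposition:
Bags: B1 = {c, d}  B2 = {b, d}  B3 = {d, e}  B4 = {a, d}
Tree: B1–B2, B2–B3, B1–B4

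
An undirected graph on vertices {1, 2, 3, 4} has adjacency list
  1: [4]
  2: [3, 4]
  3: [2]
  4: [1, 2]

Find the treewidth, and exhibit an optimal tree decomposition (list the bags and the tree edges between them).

Treewidth 1.
One optimal decomposition is:
Bags: B1 = {2, 3}  B2 = {2, 4}  B3 = {1, 4}
Tree: B1–B2, B2–B3

Every bag has size at most 2, so the width is 2 − 1 = 1 and tw(G) ≤ 1. G has an edge, so its treewidth is at least 1. Combining the bounds, tw(G) = 1.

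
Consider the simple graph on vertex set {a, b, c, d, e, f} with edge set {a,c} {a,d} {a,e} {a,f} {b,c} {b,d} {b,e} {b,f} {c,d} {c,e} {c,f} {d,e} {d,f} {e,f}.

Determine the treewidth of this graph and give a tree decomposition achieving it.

Treewidth 4.
One such decomposition:
Bags: B1 = {a, c, d, e, f}  B2 = {b, c, d, e, f}
Tree: B1–B2

Each bag holds 5 vertices, so the decomposition has width 4, which upper-bounds the treewidth. On the other hand G contains the 5-clique {a, c, d, e, f}. A clique must lie in a single bag of any decomposition, so no decomposition can have width below 4. The upper and lower bounds meet at 4, so that is the treewidth.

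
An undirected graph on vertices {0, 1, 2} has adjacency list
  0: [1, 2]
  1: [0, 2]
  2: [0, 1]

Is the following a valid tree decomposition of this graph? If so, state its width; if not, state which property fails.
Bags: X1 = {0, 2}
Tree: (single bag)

A tree decomposition must satisfy three properties: every vertex lies in some bag; for every edge, both endpoints lie together in some bag; and for every vertex, the bags containing it form a connected subtree. Here vertex 1 appears in no bag, so the decomposition is invalid.

No — vertex 1 appears in no bag.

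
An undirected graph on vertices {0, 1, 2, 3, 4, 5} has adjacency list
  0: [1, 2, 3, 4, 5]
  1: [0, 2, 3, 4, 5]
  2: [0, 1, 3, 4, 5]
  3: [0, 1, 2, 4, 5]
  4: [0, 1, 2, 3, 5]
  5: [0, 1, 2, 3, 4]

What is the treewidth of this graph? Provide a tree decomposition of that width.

With just one bag of size 6, the width is 6 − 1 = 5, so tw(G) ≤ 5. On the other hand G contains the 6-clique {0, 1, 2, 3, 4, 5}. A clique must lie in a single bag of any decomposition, so no decomposition can have width below 5. Therefore the treewidth is 5.

Treewidth 5.
Bags: B1 = {0, 1, 2, 3, 4, 5}
Tree: (single bag)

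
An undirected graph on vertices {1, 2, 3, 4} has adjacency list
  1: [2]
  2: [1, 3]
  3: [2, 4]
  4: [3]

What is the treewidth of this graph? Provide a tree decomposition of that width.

Every bag has size at most 2, so the width is 2 − 1 = 1 and tw(G) ≤ 1. G has an edge, so its treewidth is at least 1. The upper and lower bounds meet at 1, so that is the treewidth.

Treewidth 1.
One optimal decomposition is:
Bags: B1 = {1, 2}  B2 = {2, 3}  B3 = {3, 4}
Tree: B1–B2, B2–B3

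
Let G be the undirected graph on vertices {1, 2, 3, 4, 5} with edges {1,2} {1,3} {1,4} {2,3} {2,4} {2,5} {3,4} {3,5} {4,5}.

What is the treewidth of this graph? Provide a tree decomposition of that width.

Treewidth 3.
One such decomposition:
Bags: B1 = {1, 2, 3, 4}  B2 = {2, 3, 4, 5}
Tree: B1–B2

Every bag has size at most 4, so the width is 4 − 1 = 3 and tw(G) ≤ 3. On the other hand G contains the 4-clique {1, 2, 3, 4}. A clique must lie in a single bag of any decomposition, so no decomposition can have width below 3. Combining the bounds, tw(G) = 3.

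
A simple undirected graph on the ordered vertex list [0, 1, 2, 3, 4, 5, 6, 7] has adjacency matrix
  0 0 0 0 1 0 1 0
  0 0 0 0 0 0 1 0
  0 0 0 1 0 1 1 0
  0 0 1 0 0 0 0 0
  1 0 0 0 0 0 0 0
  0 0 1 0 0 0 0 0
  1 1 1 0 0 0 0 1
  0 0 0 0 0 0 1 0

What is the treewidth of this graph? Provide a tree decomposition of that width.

Treewidth 1.
One such decomposition:
Bags: B1 = {2, 6}  B2 = {1, 6}  B3 = {2, 3}  B4 = {6, 7}  B5 = {0, 6}  B6 = {0, 4}  B7 = {2, 5}
Tree: B1–B2, B1–B3, B2–B4, B1–B5, B5–B6, B1–B7

Each bag holds 2 vertices, so the decomposition has width 1, which upper-bounds the treewidth. Since G has at least one edge (e.g. 6–2), it is not an edgeless graph, so tw(G) ≥ 1. Therefore the treewidth is 1.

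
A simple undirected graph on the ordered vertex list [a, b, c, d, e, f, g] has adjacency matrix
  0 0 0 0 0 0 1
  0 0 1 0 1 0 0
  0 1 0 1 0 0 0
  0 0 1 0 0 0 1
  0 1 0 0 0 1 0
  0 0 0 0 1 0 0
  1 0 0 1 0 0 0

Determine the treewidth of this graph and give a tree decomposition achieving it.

Treewidth 1.
Bags: B1 = {e, f}  B2 = {b, e}  B3 = {b, c}  B4 = {c, d}  B5 = {d, g}  B6 = {a, g}
Tree: B1–B2, B2–B3, B3–B4, B4–B5, B5–B6

The largest bag has 2 vertices, giving width 1; this decomposition certifies tw(G) ≤ 1. Since G has at least one edge (e.g. f–e), it is not an edgeless graph, so tw(G) ≥ 1. The upper and lower bounds meet at 1, so that is the treewidth.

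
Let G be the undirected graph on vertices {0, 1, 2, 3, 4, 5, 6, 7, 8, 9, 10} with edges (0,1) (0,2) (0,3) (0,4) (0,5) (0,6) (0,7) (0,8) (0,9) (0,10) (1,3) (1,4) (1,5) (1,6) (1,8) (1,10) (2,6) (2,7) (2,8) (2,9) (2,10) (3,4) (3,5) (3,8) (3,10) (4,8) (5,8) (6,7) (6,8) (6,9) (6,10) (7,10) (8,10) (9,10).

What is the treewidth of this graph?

4

A width-4 tree decomposition is:
Bags: B1 = {0, 1, 3, 8, 10}  B2 = {0, 1, 3, 5, 8}  B3 = {0, 1, 6, 8, 10}  B4 = {0, 2, 6, 8, 10}  B5 = {0, 1, 3, 4, 8}  B6 = {0, 2, 6, 9, 10}  B7 = {0, 2, 6, 7, 10}
Tree: B1–B2, B1–B3, B3–B4, B1–B5, B4–B6, B6–B7
Each bag holds 5 vertices, so the decomposition has width 4, which upper-bounds the treewidth. On the other hand G contains the 5-clique {0, 1, 3, 8, 10}. A clique must lie in a single bag of any decomposition, so no decomposition can have width below 4. Combining the bounds, tw(G) = 4.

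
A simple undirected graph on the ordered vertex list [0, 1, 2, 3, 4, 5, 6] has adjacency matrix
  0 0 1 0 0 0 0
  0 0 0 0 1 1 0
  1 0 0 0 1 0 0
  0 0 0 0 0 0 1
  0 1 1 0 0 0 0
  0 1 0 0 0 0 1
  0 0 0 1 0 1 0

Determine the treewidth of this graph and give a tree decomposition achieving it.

The largest bag has 2 vertices, giving width 1; this decomposition certifies tw(G) ≤ 1. G has an edge, so its treewidth is at least 1. Hence tw(G) = 1 exactly.

Treewidth 1.
Bags: B1 = {0, 2}  B2 = {2, 4}  B3 = {1, 4}  B4 = {1, 5}  B5 = {5, 6}  B6 = {3, 6}
Tree: B1–B2, B2–B3, B3–B4, B4–B5, B5–B6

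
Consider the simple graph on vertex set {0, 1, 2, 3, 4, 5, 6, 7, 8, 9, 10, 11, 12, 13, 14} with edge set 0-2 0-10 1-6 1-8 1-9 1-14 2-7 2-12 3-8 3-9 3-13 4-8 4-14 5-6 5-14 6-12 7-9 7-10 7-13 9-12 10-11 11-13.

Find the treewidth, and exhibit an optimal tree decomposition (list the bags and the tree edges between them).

The largest bag has 4 vertices, giving width 3; this decomposition certifies tw(G) ≤ 3. For the lower bound: the 4 vertex sets {0,10,11}, {2}, {7}, {3,9,12,13} are disjoint, each induces a connected subgraph, and every pair is joined by at least one edge of G. Contracting each set to a single vertex therefore yields K_{4} as a minor, and since treewidth is minor-monotone, tw(G) ≥ tw(K_{4}) = 3. The upper and lower bounds meet at 3, so that is the treewidth.

Treewidth 3.
One optimal decomposition is:
Bags: B1 = {0, 2, 10, 11}  B2 = {2, 7, 10, 11}  B3 = {2, 7, 11, 13}  B4 = {2, 7, 12, 13}  B5 = {7, 9, 12, 13}  B6 = {3, 9, 12, 13}  B7 = {3, 6, 9, 12}  B8 = {1, 3, 6, 9}  B9 = {1, 3, 6, 8}  B10 = {1, 5, 6, 8}  B11 = {1, 5, 8, 14}  B12 = {4, 5, 8, 14}
Tree: B1–B2, B2–B3, B3–B4, B4–B5, B5–B6, B6–B7, B7–B8, B8–B9, B9–B10, B10–B11, B11–B12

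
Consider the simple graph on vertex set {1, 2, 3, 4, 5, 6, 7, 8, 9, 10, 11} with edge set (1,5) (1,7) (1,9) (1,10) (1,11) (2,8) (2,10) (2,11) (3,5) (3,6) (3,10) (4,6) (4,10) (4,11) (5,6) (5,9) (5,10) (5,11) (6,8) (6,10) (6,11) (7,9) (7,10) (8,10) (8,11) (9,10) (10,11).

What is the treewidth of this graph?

3

A width-3 tree decomposition is:
Bags: B1 = {1, 5, 10, 11}  B2 = {1, 5, 9, 10}  B3 = {5, 6, 10, 11}  B4 = {4, 6, 10, 11}  B5 = {6, 8, 10, 11}  B6 = {2, 8, 10, 11}  B7 = {3, 5, 6, 10}  B8 = {1, 7, 9, 10}
Tree: B1–B2, B1–B3, B3–B4, B3–B5, B5–B6, B3–B7, B2–B8
Each bag holds 4 vertices, so the decomposition has width 3, which upper-bounds the treewidth. On the other hand G contains the 4-clique {1, 5, 10, 11}. A clique must lie in a single bag of any decomposition, so no decomposition can have width below 3. The upper and lower bounds meet at 3, so that is the treewidth.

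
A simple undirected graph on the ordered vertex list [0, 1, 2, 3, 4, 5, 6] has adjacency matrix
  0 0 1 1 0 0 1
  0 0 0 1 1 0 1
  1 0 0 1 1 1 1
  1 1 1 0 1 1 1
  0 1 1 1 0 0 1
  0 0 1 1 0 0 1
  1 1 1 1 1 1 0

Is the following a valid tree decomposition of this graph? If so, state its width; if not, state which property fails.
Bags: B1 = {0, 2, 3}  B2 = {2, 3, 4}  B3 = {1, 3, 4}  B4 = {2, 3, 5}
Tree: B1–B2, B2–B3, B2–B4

A tree decomposition must satisfy three properties: every vertex lies in some bag; for every edge, both endpoints lie together in some bag; and for every vertex, the bags containing it form a connected subtree. Here vertex 6 appears in no bag, so the decomposition is invalid.

No — vertex 6 appears in no bag.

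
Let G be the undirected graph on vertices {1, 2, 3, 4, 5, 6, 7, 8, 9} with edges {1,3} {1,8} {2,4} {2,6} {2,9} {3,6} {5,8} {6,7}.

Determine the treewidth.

1

A width-1 tree decomposition is:
Bags: B1 = {6, 7}  B2 = {2, 6}  B3 = {3, 6}  B4 = {2, 4}  B5 = {2, 9}  B6 = {1, 3}  B7 = {1, 8}  B8 = {5, 8}
Tree: B1–B2, B1–B3, B2–B4, B4–B5, B3–B6, B6–B7, B7–B8
Every bag has size at most 2, so the width is 2 − 1 = 1 and tw(G) ≤ 1. Any graph with an edge has treewidth ≥ 1, and G has the edge 7–6. Hence tw(G) = 1 exactly.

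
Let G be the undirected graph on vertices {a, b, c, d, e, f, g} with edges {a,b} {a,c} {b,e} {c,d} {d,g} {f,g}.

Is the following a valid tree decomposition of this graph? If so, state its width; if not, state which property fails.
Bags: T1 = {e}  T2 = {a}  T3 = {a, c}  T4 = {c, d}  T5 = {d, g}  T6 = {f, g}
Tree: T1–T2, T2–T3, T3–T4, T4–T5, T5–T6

A tree decomposition must satisfy three properties: every vertex lies in some bag; for every edge, both endpoints lie together in some bag; and for every vertex, the bags containing it form a connected subtree. Here vertex b appears in no bag, so the decomposition is invalid.

No — vertex b appears in no bag.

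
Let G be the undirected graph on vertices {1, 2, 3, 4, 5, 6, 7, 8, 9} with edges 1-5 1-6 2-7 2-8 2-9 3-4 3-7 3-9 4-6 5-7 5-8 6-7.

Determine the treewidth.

3

A width-3 tree decomposition is:
Bags: B1 = {2, 3, 8, 9}  B2 = {2, 3, 7, 8}  B3 = {3, 5, 7, 8}  B4 = {3, 4, 5, 7}  B5 = {4, 5, 6, 7}  B6 = {1, 4, 5, 6}
Tree: B1–B2, B2–B3, B3–B4, B4–B5, B5–B6
The largest bag has 4 vertices, giving width 3; this decomposition certifies tw(G) ≤ 3. For the lower bound: the 4 vertex sets {2,8,9}, {3}, {7}, {1,4,5,6} are disjoint, each induces a connected subgraph, and every pair is joined by at least one edge of G. Contracting each set to a single vertex therefore yields K_{4} as a minor, and since treewidth is minor-monotone, tw(G) ≥ tw(K_{4}) = 3. Hence tw(G) = 3 exactly.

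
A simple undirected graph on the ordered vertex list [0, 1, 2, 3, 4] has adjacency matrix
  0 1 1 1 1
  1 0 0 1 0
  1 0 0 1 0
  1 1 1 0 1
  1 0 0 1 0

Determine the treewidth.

2

A width-2 tree decomposition is:
Bags: B1 = {0, 1, 3}  B2 = {0, 3, 4}  B3 = {0, 2, 3}
Tree: B1–B2, B1–B3
Each bag holds 3 vertices, so the decomposition has width 2, which upper-bounds the treewidth. For the lower bound, the 3 vertices {0, 1, 3} are pairwise adjacent, and any tree decomposition puts a clique entirely inside one bag — forcing width ≥ 2. Therefore the treewidth is 2.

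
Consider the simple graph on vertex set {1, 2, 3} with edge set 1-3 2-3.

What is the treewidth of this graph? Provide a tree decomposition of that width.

Each bag holds 2 vertices, so the decomposition has width 1, which upper-bounds the treewidth. G has an edge, so its treewidth is at least 1. Therefore the treewidth is 1.

Treewidth 1.
One optimal decomposition is:
Bags: B1 = {2, 3}  B2 = {1, 3}
Tree: B1–B2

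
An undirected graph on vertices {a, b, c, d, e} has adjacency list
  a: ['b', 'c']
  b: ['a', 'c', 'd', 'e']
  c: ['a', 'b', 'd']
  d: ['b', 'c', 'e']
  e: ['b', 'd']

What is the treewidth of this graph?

A width-2 tree decomposition is:
Bags: B1 = {b, d, e}  B2 = {b, c, d}  B3 = {a, b, c}
Tree: B1–B2, B2–B3
Every bag has size at most 3, so the width is 3 − 1 = 2 and tw(G) ≤ 2. On the other hand G contains the 3-clique {b, d, e}. A clique must lie in a single bag of any decomposition, so no decomposition can have width below 2. Hence tw(G) = 2 exactly.

2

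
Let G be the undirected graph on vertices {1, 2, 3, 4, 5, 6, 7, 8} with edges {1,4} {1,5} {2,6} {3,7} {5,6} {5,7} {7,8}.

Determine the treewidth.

1

A width-1 tree decomposition is:
Bags: B1 = {7, 8}  B2 = {5, 7}  B3 = {5, 6}  B4 = {1, 5}  B5 = {3, 7}  B6 = {2, 6}  B7 = {1, 4}
Tree: B1–B2, B2–B3, B2–B4, B2–B5, B3–B6, B4–B7
Every bag has size at most 2, so the width is 2 − 1 = 1 and tw(G) ≤ 1. Any graph with an edge has treewidth ≥ 1, and G has the edge 7–8. Therefore the treewidth is 1.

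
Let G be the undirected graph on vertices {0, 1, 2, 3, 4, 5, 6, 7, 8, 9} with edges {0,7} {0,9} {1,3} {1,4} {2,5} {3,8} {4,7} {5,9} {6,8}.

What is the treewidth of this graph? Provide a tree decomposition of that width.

Treewidth 1.
One optimal decomposition is:
Bags: B1 = {6, 8}  B2 = {3, 8}  B3 = {1, 3}  B4 = {1, 4}  B5 = {4, 7}  B6 = {0, 7}  B7 = {0, 9}  B8 = {5, 9}  B9 = {2, 5}
Tree: B1–B2, B2–B3, B3–B4, B4–B5, B5–B6, B6–B7, B7–B8, B8–B9

Each bag holds 2 vertices, so the decomposition has width 1, which upper-bounds the treewidth. Since G has at least one edge (e.g. 6–8), it is not an edgeless graph, so tw(G) ≥ 1. The upper and lower bounds meet at 1, so that is the treewidth.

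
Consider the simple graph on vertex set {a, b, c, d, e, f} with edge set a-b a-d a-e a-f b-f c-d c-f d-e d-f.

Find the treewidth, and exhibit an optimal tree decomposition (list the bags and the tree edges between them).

Each bag holds 3 vertices, so the decomposition has width 2, which upper-bounds the treewidth. For the lower bound, the 3 vertices {c, d, f} are pairwise adjacent, and any tree decomposition puts a clique entirely inside one bag — forcing width ≥ 2. Therefore the treewidth is 2.

Treewidth 2.
One such decomposition:
Bags: B1 = {a, d, f}  B2 = {c, d, f}  B3 = {a, b, f}  B4 = {a, d, e}
Tree: B1–B2, B1–B3, B1–B4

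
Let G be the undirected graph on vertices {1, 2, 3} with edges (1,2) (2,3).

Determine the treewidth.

1

A width-1 tree decomposition is:
Bags: B1 = {1, 2}  B2 = {2, 3}
Tree: B1–B2
The largest bag has 2 vertices, giving width 1; this decomposition certifies tw(G) ≤ 1. G has an edge, so its treewidth is at least 1. The upper and lower bounds meet at 1, so that is the treewidth.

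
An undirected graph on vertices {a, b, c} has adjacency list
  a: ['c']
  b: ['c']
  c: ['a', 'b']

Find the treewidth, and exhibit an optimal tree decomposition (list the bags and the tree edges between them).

Each bag holds 2 vertices, so the decomposition has width 1, which upper-bounds the treewidth. G has an edge, so its treewidth is at least 1. Hence tw(G) = 1 exactly.

Treewidth 1.
One optimal decomposition is:
Bags: B1 = {a, c}  B2 = {b, c}
Tree: B1–B2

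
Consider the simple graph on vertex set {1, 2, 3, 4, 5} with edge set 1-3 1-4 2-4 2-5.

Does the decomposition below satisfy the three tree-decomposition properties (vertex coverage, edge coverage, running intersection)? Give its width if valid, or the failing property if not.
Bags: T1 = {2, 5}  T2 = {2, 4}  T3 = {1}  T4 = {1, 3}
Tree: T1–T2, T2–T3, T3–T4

No — edge (4,1) lies in no bag.

A tree decomposition must satisfy three properties: every vertex lies in some bag; for every edge, both endpoints lie together in some bag; and for every vertex, the bags containing it form a connected subtree. Here edge (4,1) lies in no bag, so the decomposition is invalid.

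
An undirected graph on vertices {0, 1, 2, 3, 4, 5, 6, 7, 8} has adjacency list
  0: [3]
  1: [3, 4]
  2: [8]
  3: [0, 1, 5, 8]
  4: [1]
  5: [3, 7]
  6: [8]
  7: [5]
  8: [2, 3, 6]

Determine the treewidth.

1

A width-1 tree decomposition is:
Bags: B1 = {0, 3}  B2 = {3, 5}  B3 = {3, 8}  B4 = {5, 7}  B5 = {1, 3}  B6 = {1, 4}  B7 = {2, 8}  B8 = {6, 8}
Tree: B1–B2, B2–B3, B2–B4, B2–B5, B5–B6, B3–B7, B3–B8
The largest bag has 2 vertices, giving width 1; this decomposition certifies tw(G) ≤ 1. Any graph with an edge has treewidth ≥ 1, and G has the edge 0–3. Therefore the treewidth is 1.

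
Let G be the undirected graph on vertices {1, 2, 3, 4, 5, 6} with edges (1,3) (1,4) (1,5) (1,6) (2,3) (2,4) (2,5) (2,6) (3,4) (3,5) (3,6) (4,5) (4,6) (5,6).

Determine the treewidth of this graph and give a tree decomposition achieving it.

Treewidth 4.
One optimal decomposition is:
Bags: B1 = {1, 3, 4, 5, 6}  B2 = {2, 3, 4, 5, 6}
Tree: B1–B2

Each bag holds 5 vertices, so the decomposition has width 4, which upper-bounds the treewidth. On the other hand G contains the 5-clique {1, 3, 4, 5, 6}. A clique must lie in a single bag of any decomposition, so no decomposition can have width below 4. Hence tw(G) = 4 exactly.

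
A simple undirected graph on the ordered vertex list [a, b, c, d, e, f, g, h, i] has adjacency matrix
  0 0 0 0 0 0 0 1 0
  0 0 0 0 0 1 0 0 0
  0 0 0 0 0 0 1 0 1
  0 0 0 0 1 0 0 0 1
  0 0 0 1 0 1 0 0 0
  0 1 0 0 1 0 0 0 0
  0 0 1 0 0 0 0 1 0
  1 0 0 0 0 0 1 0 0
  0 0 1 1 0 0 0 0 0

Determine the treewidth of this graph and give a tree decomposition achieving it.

Treewidth 1.
Bags: B1 = {b, f}  B2 = {e, f}  B3 = {d, e}  B4 = {d, i}  B5 = {c, i}  B6 = {c, g}  B7 = {g, h}  B8 = {a, h}
Tree: B1–B2, B2–B3, B3–B4, B4–B5, B5–B6, B6–B7, B7–B8

The largest bag has 2 vertices, giving width 1; this decomposition certifies tw(G) ≤ 1. Any graph with an edge has treewidth ≥ 1, and G has the edge b–f. Therefore the treewidth is 1.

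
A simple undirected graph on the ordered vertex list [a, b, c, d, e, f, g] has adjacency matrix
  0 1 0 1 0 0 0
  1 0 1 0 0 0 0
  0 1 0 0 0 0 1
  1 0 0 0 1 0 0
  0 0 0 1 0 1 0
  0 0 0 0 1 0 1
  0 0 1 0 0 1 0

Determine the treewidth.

2

A width-2 tree decomposition is:
Bags: B1 = {a, b, d}  B2 = {b, d, e}  B3 = {b, e, f}  B4 = {b, f, g}  B5 = {b, c, g}
Tree: B1–B2, B2–B3, B3–B4, B4–B5
Each bag holds 3 vertices, so the decomposition has width 2, which upper-bounds the treewidth. Since b–a–d–e–f–g–c–b is a cycle in G, G is not acyclic. Forests are exactly the graphs of treewidth ≤ 1, so tw(G) ≥ 2. Therefore the treewidth is 2.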